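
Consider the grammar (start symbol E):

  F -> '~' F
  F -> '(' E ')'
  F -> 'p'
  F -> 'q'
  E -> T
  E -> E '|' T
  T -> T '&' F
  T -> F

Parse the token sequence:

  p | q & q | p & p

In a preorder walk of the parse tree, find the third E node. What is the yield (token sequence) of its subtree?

p

[E [E [E [T [F p]]] | [T [T [F q]] & [F q]]] | [T [T [F p]] & [F p]]]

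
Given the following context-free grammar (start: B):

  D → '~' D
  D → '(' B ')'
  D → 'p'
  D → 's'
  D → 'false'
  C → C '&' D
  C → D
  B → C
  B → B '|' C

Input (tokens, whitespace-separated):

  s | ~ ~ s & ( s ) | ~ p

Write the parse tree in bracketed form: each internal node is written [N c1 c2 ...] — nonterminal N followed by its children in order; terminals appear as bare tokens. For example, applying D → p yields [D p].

B
B | C
B | C | C
C | C | C
D | C | C
s | C | C
s | C & D | C
s | D & D | C
s | ~ D & D | C
s | ~ ~ D & D | C
s | ~ ~ s & D | C
s | ~ ~ s & ( B ) | C
s | ~ ~ s & ( C ) | C
s | ~ ~ s & ( D ) | C
s | ~ ~ s & ( s ) | C
s | ~ ~ s & ( s ) | D
s | ~ ~ s & ( s ) | ~ D
s | ~ ~ s & ( s ) | ~ p

[B [B [B [C [D s]]] | [C [C [D ~ [D ~ [D s]]]] & [D ( [B [C [D s]]] )]]] | [C [D ~ [D p]]]]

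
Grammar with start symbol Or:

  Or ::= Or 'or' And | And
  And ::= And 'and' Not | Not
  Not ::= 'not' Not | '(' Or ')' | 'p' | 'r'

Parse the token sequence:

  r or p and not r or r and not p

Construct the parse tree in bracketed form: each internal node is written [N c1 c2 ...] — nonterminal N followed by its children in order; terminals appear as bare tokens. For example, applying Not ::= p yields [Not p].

[Or [Or [Or [And [Not r]]] or [And [And [Not p]] and [Not not [Not r]]]] or [And [And [Not r]] and [Not not [Not p]]]]

Or
Or or And
Or or And or And
And or And or And
Not or And or And
r or And or And
r or And and Not or And
r or Not and Not or And
r or p and Not or And
r or p and not Not or And
r or p and not r or And
r or p and not r or And and Not
r or p and not r or Not and Not
r or p and not r or r and Not
r or p and not r or r and not Not
r or p and not r or r and not p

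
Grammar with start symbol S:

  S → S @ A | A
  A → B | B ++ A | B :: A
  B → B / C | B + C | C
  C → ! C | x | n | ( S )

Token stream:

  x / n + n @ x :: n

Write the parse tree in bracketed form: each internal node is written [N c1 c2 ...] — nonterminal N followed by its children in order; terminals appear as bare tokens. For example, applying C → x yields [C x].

[S [S [A [B [B [B [C x]] / [C n]] + [C n]]]] @ [A [B [C x]] :: [A [B [C n]]]]]

S
S @ A
A @ A
B @ A
B + C @ A
B / C + C @ A
C / C + C @ A
x / C + C @ A
x / n + C @ A
x / n + n @ A
x / n + n @ B :: A
x / n + n @ C :: A
x / n + n @ x :: A
x / n + n @ x :: B
x / n + n @ x :: C
x / n + n @ x :: n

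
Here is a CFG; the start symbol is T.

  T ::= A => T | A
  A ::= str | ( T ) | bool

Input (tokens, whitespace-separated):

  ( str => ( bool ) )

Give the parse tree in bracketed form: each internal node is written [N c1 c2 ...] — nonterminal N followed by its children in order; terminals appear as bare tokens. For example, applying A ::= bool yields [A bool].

T
A
( T )
( A => T )
( str => T )
( str => A )
( str => ( T ) )
( str => ( A ) )
( str => ( bool ) )

[T [A ( [T [A str] => [T [A ( [T [A bool]] )]]] )]]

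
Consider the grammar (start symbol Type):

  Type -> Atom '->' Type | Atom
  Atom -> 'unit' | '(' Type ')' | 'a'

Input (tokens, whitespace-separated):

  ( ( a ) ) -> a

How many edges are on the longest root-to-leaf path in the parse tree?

6

[Type [Atom ( [Type [Atom ( [Type [Atom a]] )]] )] -> [Type [Atom a]]]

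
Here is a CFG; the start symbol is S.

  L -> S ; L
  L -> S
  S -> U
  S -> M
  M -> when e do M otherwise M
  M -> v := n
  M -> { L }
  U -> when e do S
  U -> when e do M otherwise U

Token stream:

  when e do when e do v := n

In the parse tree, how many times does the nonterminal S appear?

[S [U when e do [S [U when e do [S [M v := n]]]]]]

3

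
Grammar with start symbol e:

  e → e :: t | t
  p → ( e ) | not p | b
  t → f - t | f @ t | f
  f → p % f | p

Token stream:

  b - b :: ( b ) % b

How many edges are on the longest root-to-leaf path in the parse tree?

8

[e [e [t [f [p b]] - [t [f [p b]]]]] :: [t [f [p ( [e [t [f [p b]]]] )] % [f [p b]]]]]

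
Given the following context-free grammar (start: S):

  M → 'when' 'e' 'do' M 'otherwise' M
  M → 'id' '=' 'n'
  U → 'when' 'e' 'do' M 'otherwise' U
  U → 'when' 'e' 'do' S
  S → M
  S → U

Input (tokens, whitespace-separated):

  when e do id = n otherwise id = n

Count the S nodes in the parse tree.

[S [M when e do [M id = n] otherwise [M id = n]]]

1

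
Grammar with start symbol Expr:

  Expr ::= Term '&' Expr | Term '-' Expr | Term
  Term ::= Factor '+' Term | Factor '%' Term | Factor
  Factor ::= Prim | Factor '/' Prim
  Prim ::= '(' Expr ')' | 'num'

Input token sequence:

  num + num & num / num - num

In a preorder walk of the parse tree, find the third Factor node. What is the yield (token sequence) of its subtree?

[Expr [Term [Factor [Prim num]] + [Term [Factor [Prim num]]]] & [Expr [Term [Factor [Factor [Prim num]] / [Prim num]]] - [Expr [Term [Factor [Prim num]]]]]]

num / num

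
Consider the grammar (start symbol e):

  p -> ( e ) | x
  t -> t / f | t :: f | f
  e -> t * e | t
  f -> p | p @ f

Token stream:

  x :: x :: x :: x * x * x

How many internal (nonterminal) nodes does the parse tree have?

21

[e [t [t [t [t [f [p x]]] :: [f [p x]]] :: [f [p x]]] :: [f [p x]]] * [e [t [f [p x]]] * [e [t [f [p x]]]]]]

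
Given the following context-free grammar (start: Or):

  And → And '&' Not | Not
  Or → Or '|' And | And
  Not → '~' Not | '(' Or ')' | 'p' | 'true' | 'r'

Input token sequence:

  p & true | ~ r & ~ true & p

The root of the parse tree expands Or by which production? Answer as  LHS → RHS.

[Or [Or [And [And [Not p]] & [Not true]]] | [And [And [And [Not ~ [Not r]]] & [Not ~ [Not true]]] & [Not p]]]

Or → Or '|' And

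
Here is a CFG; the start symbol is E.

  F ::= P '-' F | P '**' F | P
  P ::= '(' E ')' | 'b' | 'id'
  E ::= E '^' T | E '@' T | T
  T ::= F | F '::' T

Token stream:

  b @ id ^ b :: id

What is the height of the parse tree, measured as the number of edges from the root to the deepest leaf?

[E [E [E [T [F [P b]]]] @ [T [F [P id]]]] ^ [T [F [P b]] :: [T [F [P id]]]]]

6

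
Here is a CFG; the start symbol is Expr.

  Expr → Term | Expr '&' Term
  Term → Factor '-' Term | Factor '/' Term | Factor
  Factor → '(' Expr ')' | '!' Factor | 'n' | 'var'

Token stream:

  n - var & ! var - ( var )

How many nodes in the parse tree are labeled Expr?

3

[Expr [Expr [Term [Factor n] - [Term [Factor var]]]] & [Term [Factor ! [Factor var]] - [Term [Factor ( [Expr [Term [Factor var]]] )]]]]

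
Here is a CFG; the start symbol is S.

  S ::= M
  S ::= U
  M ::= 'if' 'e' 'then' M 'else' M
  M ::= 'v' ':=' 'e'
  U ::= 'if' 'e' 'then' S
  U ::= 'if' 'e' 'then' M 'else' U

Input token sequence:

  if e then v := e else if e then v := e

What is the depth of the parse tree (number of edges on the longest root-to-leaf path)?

5

[S [U if e then [M v := e] else [U if e then [S [M v := e]]]]]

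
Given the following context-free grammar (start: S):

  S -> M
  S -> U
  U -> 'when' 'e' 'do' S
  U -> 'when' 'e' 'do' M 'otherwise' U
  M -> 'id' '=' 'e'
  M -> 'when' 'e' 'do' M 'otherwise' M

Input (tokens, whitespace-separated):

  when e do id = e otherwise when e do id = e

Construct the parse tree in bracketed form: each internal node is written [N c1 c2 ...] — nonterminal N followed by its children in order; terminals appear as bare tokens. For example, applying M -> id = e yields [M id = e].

[S [U when e do [M id = e] otherwise [U when e do [S [M id = e]]]]]

S
U
when e do M otherwise U
when e do id = e otherwise U
when e do id = e otherwise when e do S
when e do id = e otherwise when e do M
when e do id = e otherwise when e do id = e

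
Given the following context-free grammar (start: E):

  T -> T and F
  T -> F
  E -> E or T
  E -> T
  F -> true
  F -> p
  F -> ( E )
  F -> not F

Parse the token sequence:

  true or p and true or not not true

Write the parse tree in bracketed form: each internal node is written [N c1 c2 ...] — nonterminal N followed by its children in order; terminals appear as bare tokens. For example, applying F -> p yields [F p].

E
E or T
E or T or T
T or T or T
F or T or T
true or T or T
true or T and F or T
true or F and F or T
true or p and F or T
true or p and true or T
true or p and true or F
true or p and true or not F
true or p and true or not not F
true or p and true or not not true

[E [E [E [T [F true]]] or [T [T [F p]] and [F true]]] or [T [F not [F not [F true]]]]]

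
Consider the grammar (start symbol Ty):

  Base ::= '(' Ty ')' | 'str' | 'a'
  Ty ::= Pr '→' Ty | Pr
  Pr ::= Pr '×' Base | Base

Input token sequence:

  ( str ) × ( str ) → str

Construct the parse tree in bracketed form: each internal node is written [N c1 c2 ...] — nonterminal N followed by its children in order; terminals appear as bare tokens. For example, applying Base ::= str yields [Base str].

Ty
Pr → Ty
Pr × Base → Ty
Base × Base → Ty
( Ty ) × Base → Ty
( Pr ) × Base → Ty
( Base ) × Base → Ty
( str ) × Base → Ty
( str ) × ( Ty ) → Ty
( str ) × ( Pr ) → Ty
( str ) × ( Base ) → Ty
( str ) × ( str ) → Ty
( str ) × ( str ) → Pr
( str ) × ( str ) → Base
( str ) × ( str ) → str

[Ty [Pr [Pr [Base ( [Ty [Pr [Base str]]] )]] × [Base ( [Ty [Pr [Base str]]] )]] → [Ty [Pr [Base str]]]]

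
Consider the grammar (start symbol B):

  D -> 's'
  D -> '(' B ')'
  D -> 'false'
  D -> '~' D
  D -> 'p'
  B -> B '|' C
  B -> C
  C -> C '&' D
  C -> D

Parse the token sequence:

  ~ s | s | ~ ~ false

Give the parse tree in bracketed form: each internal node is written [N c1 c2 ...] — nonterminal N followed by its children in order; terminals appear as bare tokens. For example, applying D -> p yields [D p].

B
B | C
B | C | C
C | C | C
D | C | C
~ D | C | C
~ s | C | C
~ s | D | C
~ s | s | C
~ s | s | D
~ s | s | ~ D
~ s | s | ~ ~ D
~ s | s | ~ ~ false

[B [B [B [C [D ~ [D s]]]] | [C [D s]]] | [C [D ~ [D ~ [D false]]]]]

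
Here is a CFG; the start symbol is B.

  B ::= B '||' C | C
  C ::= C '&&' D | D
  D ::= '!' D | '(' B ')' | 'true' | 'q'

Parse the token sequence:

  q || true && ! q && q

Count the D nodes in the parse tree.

5

[B [B [C [D q]]] || [C [C [C [D true]] && [D ! [D q]]] && [D q]]]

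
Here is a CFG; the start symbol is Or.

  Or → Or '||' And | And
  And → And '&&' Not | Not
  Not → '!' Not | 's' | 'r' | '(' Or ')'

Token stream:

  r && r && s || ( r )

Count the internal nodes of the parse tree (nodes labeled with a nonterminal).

13

[Or [Or [And [And [And [Not r]] && [Not r]] && [Not s]]] || [And [Not ( [Or [And [Not r]]] )]]]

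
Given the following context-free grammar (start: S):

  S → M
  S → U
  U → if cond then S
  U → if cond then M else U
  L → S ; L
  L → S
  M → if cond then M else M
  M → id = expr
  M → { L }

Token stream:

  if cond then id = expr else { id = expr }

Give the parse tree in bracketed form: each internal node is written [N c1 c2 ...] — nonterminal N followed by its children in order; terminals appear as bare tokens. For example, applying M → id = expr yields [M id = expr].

S
M
if cond then M else M
if cond then id = expr else M
if cond then id = expr else { L }
if cond then id = expr else { S }
if cond then id = expr else { M }
if cond then id = expr else { id = expr }

[S [M if cond then [M id = expr] else [M { [L [S [M id = expr]]] }]]]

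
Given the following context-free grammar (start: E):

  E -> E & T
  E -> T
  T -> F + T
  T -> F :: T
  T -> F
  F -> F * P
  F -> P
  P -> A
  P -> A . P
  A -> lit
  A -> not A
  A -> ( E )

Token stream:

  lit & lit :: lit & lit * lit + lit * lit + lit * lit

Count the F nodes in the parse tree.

[E [E [E [T [F [P [A lit]]]]] & [T [F [P [A lit]]] :: [T [F [P [A lit]]]]]] & [T [F [F [P [A lit]]] * [P [A lit]]] + [T [F [F [P [A lit]]] * [P [A lit]]] + [T [F [F [P [A lit]]] * [P [A lit]]]]]]]

9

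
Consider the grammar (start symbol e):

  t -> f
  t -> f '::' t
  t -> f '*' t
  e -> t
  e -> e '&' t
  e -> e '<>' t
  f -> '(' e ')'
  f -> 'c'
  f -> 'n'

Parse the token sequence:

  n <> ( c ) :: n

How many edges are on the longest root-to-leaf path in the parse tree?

6

[e [e [t [f n]]] <> [t [f ( [e [t [f c]]] )] :: [t [f n]]]]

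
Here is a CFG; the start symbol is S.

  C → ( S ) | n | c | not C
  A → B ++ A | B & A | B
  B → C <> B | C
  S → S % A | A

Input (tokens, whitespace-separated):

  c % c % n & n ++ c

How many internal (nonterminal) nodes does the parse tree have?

[S [S [S [A [B [C c]]]] % [A [B [C c]]]] % [A [B [C n]] & [A [B [C n]] ++ [A [B [C c]]]]]]

18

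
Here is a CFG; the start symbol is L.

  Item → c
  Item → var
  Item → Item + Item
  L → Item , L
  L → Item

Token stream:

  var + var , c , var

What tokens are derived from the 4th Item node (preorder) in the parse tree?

c

[L [Item [Item var] + [Item var]] , [L [Item c] , [L [Item var]]]]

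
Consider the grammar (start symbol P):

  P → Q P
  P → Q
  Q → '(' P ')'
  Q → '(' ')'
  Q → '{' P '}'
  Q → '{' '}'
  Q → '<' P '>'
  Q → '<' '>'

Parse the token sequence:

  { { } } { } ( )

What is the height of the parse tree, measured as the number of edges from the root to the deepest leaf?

[P [Q { [P [Q { }]] }] [P [Q { }] [P [Q ( )]]]]

4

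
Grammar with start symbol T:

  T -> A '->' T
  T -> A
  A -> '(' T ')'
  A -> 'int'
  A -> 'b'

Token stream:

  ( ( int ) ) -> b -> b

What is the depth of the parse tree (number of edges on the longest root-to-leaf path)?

6

[T [A ( [T [A ( [T [A int]] )]] )] -> [T [A b] -> [T [A b]]]]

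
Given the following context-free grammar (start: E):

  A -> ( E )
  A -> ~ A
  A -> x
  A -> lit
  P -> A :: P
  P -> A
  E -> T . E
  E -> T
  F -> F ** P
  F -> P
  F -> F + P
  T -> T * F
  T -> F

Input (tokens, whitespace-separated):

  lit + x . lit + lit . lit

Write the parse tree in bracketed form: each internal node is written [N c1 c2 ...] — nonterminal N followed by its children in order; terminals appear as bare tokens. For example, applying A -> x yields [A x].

[E [T [F [F [P [A lit]]] + [P [A x]]]] . [E [T [F [F [P [A lit]]] + [P [A lit]]]] . [E [T [F [P [A lit]]]]]]]

E
T . E
F . E
F + P . E
P + P . E
A + P . E
lit + P . E
lit + A . E
lit + x . E
lit + x . T . E
lit + x . F . E
lit + x . F + P . E
lit + x . P + P . E
lit + x . A + P . E
lit + x . lit + P . E
lit + x . lit + A . E
lit + x . lit + lit . E
lit + x . lit + lit . T
lit + x . lit + lit . F
lit + x . lit + lit . P
lit + x . lit + lit . A
lit + x . lit + lit . lit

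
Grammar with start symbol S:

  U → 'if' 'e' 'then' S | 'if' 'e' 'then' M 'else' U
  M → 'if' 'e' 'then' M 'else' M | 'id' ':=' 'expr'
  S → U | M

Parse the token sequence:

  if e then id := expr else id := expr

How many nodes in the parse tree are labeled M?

3

[S [M if e then [M id := expr] else [M id := expr]]]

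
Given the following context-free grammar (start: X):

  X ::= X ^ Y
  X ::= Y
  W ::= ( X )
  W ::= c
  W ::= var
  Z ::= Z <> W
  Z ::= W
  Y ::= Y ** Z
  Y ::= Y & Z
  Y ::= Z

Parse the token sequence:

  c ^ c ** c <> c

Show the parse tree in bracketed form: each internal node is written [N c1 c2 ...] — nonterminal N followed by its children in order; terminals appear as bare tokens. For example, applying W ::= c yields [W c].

X
X ^ Y
Y ^ Y
Z ^ Y
W ^ Y
c ^ Y
c ^ Y ** Z
c ^ Z ** Z
c ^ W ** Z
c ^ c ** Z
c ^ c ** Z <> W
c ^ c ** W <> W
c ^ c ** c <> W
c ^ c ** c <> c

[X [X [Y [Z [W c]]]] ^ [Y [Y [Z [W c]]] ** [Z [Z [W c]] <> [W c]]]]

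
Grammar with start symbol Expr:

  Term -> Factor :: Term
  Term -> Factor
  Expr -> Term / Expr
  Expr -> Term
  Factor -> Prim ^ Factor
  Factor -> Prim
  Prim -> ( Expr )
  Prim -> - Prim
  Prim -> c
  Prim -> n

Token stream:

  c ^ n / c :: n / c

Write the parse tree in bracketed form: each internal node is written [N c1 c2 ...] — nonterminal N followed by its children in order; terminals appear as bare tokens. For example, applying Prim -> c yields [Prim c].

[Expr [Term [Factor [Prim c] ^ [Factor [Prim n]]]] / [Expr [Term [Factor [Prim c]] :: [Term [Factor [Prim n]]]] / [Expr [Term [Factor [Prim c]]]]]]

Expr
Term / Expr
Factor / Expr
Prim ^ Factor / Expr
c ^ Factor / Expr
c ^ Prim / Expr
c ^ n / Expr
c ^ n / Term / Expr
c ^ n / Factor :: Term / Expr
c ^ n / Prim :: Term / Expr
c ^ n / c :: Term / Expr
c ^ n / c :: Factor / Expr
c ^ n / c :: Prim / Expr
c ^ n / c :: n / Expr
c ^ n / c :: n / Term
c ^ n / c :: n / Factor
c ^ n / c :: n / Prim
c ^ n / c :: n / c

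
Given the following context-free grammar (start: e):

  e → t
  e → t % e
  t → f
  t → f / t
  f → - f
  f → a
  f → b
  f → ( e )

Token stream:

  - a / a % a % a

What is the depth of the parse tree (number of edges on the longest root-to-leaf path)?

5

[e [t [f - [f a]] / [t [f a]]] % [e [t [f a]] % [e [t [f a]]]]]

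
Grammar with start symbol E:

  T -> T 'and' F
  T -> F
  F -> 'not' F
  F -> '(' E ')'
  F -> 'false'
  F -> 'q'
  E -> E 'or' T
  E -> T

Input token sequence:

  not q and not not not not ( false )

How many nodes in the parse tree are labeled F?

[E [T [T [F not [F q]]] and [F not [F not [F not [F not [F ( [E [T [F false]]] )]]]]]]]

8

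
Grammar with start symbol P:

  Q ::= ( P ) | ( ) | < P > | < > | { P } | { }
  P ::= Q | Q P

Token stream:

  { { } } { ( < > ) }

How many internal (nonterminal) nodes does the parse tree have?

10

[P [Q { [P [Q { }]] }] [P [Q { [P [Q ( [P [Q < >]] )]] }]]]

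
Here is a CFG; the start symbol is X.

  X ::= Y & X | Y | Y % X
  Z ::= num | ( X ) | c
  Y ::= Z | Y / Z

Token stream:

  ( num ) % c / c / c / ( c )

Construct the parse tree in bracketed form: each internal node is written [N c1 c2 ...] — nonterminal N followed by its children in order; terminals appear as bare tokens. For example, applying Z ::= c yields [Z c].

[X [Y [Z ( [X [Y [Z num]]] )]] % [X [Y [Y [Y [Y [Z c]] / [Z c]] / [Z c]] / [Z ( [X [Y [Z c]]] )]]]]

X
Y % X
Z % X
( X ) % X
( Y ) % X
( Z ) % X
( num ) % X
( num ) % Y
( num ) % Y / Z
( num ) % Y / Z / Z
( num ) % Y / Z / Z / Z
( num ) % Z / Z / Z / Z
( num ) % c / Z / Z / Z
( num ) % c / c / Z / Z
( num ) % c / c / c / Z
( num ) % c / c / c / ( X )
( num ) % c / c / c / ( Y )
( num ) % c / c / c / ( Z )
( num ) % c / c / c / ( c )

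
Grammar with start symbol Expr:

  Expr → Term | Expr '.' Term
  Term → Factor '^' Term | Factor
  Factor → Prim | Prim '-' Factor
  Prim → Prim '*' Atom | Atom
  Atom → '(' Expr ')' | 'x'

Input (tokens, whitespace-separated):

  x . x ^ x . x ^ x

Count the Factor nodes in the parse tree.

5

[Expr [Expr [Expr [Term [Factor [Prim [Atom x]]]]] . [Term [Factor [Prim [Atom x]]] ^ [Term [Factor [Prim [Atom x]]]]]] . [Term [Factor [Prim [Atom x]]] ^ [Term [Factor [Prim [Atom x]]]]]]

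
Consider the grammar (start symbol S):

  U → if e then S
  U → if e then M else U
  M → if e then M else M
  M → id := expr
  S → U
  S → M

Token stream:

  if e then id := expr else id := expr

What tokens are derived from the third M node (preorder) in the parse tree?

id := expr

[S [M if e then [M id := expr] else [M id := expr]]]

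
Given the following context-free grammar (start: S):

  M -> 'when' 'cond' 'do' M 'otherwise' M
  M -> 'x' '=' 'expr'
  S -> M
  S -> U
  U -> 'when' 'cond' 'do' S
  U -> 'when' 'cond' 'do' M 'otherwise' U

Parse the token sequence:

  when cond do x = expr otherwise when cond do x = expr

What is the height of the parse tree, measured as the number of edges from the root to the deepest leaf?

5

[S [U when cond do [M x = expr] otherwise [U when cond do [S [M x = expr]]]]]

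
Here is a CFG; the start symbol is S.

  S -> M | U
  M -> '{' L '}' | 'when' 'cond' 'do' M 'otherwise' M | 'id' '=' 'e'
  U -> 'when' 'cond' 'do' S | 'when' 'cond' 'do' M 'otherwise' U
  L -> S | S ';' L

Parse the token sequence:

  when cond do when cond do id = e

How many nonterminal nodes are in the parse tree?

6

[S [U when cond do [S [U when cond do [S [M id = e]]]]]]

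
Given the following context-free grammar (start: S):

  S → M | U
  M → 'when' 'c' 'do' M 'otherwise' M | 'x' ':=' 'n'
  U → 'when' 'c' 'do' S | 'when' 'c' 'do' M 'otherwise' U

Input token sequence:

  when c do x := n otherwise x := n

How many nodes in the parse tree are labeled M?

[S [M when c do [M x := n] otherwise [M x := n]]]

3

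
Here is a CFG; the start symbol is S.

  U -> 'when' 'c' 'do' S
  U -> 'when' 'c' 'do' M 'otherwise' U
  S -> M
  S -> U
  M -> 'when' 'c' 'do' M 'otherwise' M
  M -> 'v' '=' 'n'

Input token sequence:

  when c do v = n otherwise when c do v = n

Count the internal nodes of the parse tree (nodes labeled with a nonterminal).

6

[S [U when c do [M v = n] otherwise [U when c do [S [M v = n]]]]]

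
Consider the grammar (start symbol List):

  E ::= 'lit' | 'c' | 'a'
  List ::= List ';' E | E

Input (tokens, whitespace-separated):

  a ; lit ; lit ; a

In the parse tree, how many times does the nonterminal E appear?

[List [List [List [List [E a]] ; [E lit]] ; [E lit]] ; [E a]]

4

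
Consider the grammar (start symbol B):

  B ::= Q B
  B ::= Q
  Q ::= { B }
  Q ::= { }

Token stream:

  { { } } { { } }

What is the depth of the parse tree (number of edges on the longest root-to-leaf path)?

[B [Q { [B [Q { }]] }] [B [Q { [B [Q { }]] }]]]

5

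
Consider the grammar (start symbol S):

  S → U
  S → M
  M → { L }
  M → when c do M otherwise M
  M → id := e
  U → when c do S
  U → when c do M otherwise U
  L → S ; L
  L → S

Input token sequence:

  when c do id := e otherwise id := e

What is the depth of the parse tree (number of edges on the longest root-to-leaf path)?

[S [M when c do [M id := e] otherwise [M id := e]]]

3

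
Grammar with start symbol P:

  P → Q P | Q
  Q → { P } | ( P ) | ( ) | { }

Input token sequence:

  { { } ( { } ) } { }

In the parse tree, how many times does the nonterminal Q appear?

[P [Q { [P [Q { }] [P [Q ( [P [Q { }]] )]]] }] [P [Q { }]]]

5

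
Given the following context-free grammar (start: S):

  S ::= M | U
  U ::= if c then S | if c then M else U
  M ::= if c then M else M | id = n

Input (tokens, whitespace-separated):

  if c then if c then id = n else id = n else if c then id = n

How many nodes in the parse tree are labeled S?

2

[S [U if c then [M if c then [M id = n] else [M id = n]] else [U if c then [S [M id = n]]]]]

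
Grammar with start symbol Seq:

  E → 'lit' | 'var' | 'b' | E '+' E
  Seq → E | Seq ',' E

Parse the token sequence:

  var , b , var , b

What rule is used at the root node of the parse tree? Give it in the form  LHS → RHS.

[Seq [Seq [Seq [Seq [E var]] , [E b]] , [E var]] , [E b]]

Seq → Seq ',' E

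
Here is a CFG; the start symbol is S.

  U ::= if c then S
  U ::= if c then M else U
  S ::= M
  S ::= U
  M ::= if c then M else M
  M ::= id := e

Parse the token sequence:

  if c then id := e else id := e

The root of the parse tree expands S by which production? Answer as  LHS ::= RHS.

[S [M if c then [M id := e] else [M id := e]]]

S ::= M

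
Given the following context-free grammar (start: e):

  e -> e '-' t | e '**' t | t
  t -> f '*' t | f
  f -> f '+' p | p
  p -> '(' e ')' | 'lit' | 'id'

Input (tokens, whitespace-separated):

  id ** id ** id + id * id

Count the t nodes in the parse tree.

[e [e [e [t [f [p id]]]] ** [t [f [p id]]]] ** [t [f [f [p id]] + [p id]] * [t [f [p id]]]]]

4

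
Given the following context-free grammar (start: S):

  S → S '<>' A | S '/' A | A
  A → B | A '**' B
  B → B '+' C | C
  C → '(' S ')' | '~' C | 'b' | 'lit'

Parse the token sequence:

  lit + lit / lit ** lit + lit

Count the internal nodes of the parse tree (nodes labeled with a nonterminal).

[S [S [A [B [B [C lit]] + [C lit]]]] / [A [A [B [C lit]]] ** [B [B [C lit]] + [C lit]]]]

15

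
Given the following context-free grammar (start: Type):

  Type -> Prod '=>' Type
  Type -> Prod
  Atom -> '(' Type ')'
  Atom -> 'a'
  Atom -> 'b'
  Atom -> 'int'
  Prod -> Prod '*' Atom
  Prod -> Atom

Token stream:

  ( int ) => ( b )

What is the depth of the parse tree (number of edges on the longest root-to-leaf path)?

7

[Type [Prod [Atom ( [Type [Prod [Atom int]]] )]] => [Type [Prod [Atom ( [Type [Prod [Atom b]]] )]]]]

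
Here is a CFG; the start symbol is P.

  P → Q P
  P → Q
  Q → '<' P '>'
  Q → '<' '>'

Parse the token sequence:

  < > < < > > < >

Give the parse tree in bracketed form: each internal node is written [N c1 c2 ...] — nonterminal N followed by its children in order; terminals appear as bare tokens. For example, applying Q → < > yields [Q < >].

P
Q P
< > P
< > Q P
< > < P > P
< > < Q > P
< > < < > > P
< > < < > > Q
< > < < > > < >

[P [Q < >] [P [Q < [P [Q < >]] >] [P [Q < >]]]]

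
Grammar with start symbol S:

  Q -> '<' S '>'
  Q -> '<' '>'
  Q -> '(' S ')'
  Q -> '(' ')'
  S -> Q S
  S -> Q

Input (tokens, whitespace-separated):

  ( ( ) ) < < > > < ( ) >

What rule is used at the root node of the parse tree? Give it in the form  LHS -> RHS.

S -> Q S

[S [Q ( [S [Q ( )]] )] [S [Q < [S [Q < >]] >] [S [Q < [S [Q ( )]] >]]]]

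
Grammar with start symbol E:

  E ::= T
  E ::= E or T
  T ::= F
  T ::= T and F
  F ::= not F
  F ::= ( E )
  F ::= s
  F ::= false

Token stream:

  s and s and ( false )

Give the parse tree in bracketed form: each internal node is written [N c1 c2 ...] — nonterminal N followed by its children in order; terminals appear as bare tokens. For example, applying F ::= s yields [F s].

[E [T [T [T [F s]] and [F s]] and [F ( [E [T [F false]]] )]]]

E
T
T and F
T and F and F
F and F and F
s and F and F
s and s and F
s and s and ( E )
s and s and ( T )
s and s and ( F )
s and s and ( false )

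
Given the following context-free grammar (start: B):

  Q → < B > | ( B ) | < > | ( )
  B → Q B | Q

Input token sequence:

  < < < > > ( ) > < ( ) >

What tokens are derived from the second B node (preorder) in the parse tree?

< < > > ( )

[B [Q < [B [Q < [B [Q < >]] >] [B [Q ( )]]] >] [B [Q < [B [Q ( )]] >]]]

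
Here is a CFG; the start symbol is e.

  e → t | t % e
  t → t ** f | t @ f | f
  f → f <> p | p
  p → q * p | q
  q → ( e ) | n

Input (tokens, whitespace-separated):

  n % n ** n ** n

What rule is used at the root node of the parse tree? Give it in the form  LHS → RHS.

[e [t [f [p [q n]]]] % [e [t [t [t [f [p [q n]]]] ** [f [p [q n]]]] ** [f [p [q n]]]]]]

e → t % e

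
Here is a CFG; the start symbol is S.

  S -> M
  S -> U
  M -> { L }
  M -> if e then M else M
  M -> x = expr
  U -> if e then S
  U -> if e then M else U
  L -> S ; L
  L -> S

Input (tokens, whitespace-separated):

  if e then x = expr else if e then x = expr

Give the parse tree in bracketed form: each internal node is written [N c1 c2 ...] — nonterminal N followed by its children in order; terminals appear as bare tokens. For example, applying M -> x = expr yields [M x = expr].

[S [U if e then [M x = expr] else [U if e then [S [M x = expr]]]]]

S
U
if e then M else U
if e then x = expr else U
if e then x = expr else if e then S
if e then x = expr else if e then M
if e then x = expr else if e then x = expr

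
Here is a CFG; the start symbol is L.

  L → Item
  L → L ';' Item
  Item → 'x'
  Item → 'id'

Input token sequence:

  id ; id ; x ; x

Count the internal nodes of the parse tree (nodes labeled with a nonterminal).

[L [L [L [L [Item id]] ; [Item id]] ; [Item x]] ; [Item x]]

8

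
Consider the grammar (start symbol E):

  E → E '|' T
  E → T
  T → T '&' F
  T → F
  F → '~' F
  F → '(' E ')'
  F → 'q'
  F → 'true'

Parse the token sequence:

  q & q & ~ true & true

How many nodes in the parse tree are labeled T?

[E [T [T [T [T [F q]] & [F q]] & [F ~ [F true]]] & [F true]]]

4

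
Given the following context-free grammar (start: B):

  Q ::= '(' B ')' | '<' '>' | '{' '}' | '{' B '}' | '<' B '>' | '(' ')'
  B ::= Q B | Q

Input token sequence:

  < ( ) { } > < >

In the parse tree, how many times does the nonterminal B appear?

4

[B [Q < [B [Q ( )] [B [Q { }]]] >] [B [Q < >]]]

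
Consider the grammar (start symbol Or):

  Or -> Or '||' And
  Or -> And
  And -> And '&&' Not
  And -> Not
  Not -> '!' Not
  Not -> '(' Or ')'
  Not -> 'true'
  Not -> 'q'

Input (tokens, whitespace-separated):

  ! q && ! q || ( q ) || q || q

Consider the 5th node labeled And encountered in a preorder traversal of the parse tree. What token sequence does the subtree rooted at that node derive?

[Or [Or [Or [Or [And [And [Not ! [Not q]]] && [Not ! [Not q]]]] || [And [Not ( [Or [And [Not q]]] )]]] || [And [Not q]]] || [And [Not q]]]

q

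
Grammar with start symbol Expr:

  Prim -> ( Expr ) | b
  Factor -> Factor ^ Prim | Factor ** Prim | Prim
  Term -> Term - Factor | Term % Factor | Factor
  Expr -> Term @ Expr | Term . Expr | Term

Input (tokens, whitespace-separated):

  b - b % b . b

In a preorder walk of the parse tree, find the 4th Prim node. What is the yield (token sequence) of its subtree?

b

[Expr [Term [Term [Term [Factor [Prim b]]] - [Factor [Prim b]]] % [Factor [Prim b]]] . [Expr [Term [Factor [Prim b]]]]]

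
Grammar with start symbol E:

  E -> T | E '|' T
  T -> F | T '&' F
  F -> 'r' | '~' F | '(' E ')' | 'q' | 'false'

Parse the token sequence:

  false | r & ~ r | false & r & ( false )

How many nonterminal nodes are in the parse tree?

19

[E [E [E [T [F false]]] | [T [T [F r]] & [F ~ [F r]]]] | [T [T [T [F false]] & [F r]] & [F ( [E [T [F false]]] )]]]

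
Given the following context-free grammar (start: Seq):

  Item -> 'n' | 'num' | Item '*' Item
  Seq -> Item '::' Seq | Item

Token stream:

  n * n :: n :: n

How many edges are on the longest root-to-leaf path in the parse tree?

[Seq [Item [Item n] * [Item n]] :: [Seq [Item n] :: [Seq [Item n]]]]

4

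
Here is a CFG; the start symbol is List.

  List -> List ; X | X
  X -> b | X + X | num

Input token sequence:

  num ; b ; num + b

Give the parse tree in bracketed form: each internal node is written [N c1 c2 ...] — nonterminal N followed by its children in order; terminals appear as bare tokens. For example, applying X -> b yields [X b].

List
List ; X
List ; X ; X
X ; X ; X
num ; X ; X
num ; b ; X
num ; b ; X + X
num ; b ; num + X
num ; b ; num + b

[List [List [List [X num]] ; [X b]] ; [X [X num] + [X b]]]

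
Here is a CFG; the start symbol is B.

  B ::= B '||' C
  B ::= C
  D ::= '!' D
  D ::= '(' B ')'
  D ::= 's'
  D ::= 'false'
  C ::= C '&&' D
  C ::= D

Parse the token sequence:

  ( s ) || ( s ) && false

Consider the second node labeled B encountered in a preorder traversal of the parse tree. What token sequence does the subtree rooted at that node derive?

[B [B [C [D ( [B [C [D s]]] )]]] || [C [C [D ( [B [C [D s]]] )]] && [D false]]]

( s )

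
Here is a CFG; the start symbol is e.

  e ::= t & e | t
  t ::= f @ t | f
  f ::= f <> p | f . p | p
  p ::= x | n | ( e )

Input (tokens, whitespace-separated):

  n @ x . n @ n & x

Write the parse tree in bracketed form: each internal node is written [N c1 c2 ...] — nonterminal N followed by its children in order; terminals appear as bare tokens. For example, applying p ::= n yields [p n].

[e [t [f [p n]] @ [t [f [f [p x]] . [p n]] @ [t [f [p n]]]]] & [e [t [f [p x]]]]]

e
t & e
f @ t & e
p @ t & e
n @ t & e
n @ f @ t & e
n @ f . p @ t & e
n @ p . p @ t & e
n @ x . p @ t & e
n @ x . n @ t & e
n @ x . n @ f & e
n @ x . n @ p & e
n @ x . n @ n & e
n @ x . n @ n & t
n @ x . n @ n & f
n @ x . n @ n & p
n @ x . n @ n & x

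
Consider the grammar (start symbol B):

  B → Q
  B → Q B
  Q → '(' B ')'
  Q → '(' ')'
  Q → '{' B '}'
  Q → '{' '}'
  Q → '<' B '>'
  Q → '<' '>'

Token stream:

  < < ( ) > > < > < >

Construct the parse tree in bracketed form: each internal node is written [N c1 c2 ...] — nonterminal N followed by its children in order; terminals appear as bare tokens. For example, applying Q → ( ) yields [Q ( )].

[B [Q < [B [Q < [B [Q ( )]] >]] >] [B [Q < >] [B [Q < >]]]]

B
Q B
< B > B
< Q > B
< < B > > B
< < Q > > B
< < ( ) > > B
< < ( ) > > Q B
< < ( ) > > < > B
< < ( ) > > < > Q
< < ( ) > > < > < >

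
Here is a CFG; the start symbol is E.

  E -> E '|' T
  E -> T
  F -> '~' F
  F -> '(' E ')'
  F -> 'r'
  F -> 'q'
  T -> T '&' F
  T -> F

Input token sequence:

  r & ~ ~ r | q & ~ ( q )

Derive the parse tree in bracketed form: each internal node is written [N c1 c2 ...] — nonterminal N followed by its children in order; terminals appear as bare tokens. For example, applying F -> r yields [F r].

E
E | T
T | T
T & F | T
F & F | T
r & F | T
r & ~ F | T
r & ~ ~ F | T
r & ~ ~ r | T
r & ~ ~ r | T & F
r & ~ ~ r | F & F
r & ~ ~ r | q & F
r & ~ ~ r | q & ~ F
r & ~ ~ r | q & ~ ( E )
r & ~ ~ r | q & ~ ( T )
r & ~ ~ r | q & ~ ( F )
r & ~ ~ r | q & ~ ( q )

[E [E [T [T [F r]] & [F ~ [F ~ [F r]]]]] | [T [T [F q]] & [F ~ [F ( [E [T [F q]]] )]]]]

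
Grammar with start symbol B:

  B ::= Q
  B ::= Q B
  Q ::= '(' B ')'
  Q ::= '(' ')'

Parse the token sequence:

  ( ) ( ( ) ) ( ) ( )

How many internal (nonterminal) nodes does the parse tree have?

10

[B [Q ( )] [B [Q ( [B [Q ( )]] )] [B [Q ( )] [B [Q ( )]]]]]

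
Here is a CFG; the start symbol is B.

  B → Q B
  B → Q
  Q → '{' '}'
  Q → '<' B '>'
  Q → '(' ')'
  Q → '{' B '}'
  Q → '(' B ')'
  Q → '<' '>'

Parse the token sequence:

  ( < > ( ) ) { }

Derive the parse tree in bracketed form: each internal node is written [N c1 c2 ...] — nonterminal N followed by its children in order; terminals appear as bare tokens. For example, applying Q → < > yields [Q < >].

[B [Q ( [B [Q < >] [B [Q ( )]]] )] [B [Q { }]]]

B
Q B
( B ) B
( Q B ) B
( < > B ) B
( < > Q ) B
( < > ( ) ) B
( < > ( ) ) Q
( < > ( ) ) { }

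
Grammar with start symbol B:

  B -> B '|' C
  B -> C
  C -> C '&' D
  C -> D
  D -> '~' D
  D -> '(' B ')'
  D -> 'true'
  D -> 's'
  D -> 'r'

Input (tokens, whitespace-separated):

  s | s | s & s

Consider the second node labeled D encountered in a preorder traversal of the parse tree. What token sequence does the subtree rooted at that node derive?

s

[B [B [B [C [D s]]] | [C [D s]]] | [C [C [D s]] & [D s]]]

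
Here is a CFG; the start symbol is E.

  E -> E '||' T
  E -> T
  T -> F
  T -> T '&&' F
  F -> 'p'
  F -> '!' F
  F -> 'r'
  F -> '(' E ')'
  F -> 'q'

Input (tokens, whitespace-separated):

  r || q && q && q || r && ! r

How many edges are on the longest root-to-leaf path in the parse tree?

6

[E [E [E [T [F r]]] || [T [T [T [F q]] && [F q]] && [F q]]] || [T [T [F r]] && [F ! [F r]]]]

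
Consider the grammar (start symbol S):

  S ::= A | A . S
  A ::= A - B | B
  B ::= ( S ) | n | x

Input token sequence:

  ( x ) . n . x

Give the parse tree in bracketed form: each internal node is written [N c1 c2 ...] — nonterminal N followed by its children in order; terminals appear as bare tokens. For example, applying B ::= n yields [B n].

[S [A [B ( [S [A [B x]]] )]] . [S [A [B n]] . [S [A [B x]]]]]

S
A . S
B . S
( S ) . S
( A ) . S
( B ) . S
( x ) . S
( x ) . A . S
( x ) . B . S
( x ) . n . S
( x ) . n . A
( x ) . n . B
( x ) . n . x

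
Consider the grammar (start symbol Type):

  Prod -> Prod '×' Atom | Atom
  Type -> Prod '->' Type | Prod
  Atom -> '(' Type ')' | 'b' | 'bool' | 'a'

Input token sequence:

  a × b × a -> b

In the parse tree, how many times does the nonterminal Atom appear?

[Type [Prod [Prod [Prod [Atom a]] × [Atom b]] × [Atom a]] -> [Type [Prod [Atom b]]]]

4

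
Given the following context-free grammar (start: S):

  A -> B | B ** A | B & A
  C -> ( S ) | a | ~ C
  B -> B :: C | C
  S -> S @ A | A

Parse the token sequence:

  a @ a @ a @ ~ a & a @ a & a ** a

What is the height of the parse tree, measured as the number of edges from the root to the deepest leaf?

[S [S [S [S [S [A [B [C a]]]] @ [A [B [C a]]]] @ [A [B [C a]]]] @ [A [B [C ~ [C a]]] & [A [B [C a]]]]] @ [A [B [C a]] & [A [B [C a]] ** [A [B [C a]]]]]]

8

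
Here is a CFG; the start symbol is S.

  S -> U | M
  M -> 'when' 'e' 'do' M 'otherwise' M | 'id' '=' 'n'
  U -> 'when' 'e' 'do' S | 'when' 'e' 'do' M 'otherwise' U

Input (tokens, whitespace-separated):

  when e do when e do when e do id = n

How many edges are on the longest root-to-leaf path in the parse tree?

8

[S [U when e do [S [U when e do [S [U when e do [S [M id = n]]]]]]]]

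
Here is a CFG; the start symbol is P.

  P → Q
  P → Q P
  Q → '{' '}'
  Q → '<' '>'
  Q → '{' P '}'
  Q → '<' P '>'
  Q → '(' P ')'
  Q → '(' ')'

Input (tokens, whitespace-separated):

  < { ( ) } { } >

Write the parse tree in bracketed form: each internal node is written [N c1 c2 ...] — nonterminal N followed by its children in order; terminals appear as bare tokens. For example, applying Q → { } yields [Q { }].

[P [Q < [P [Q { [P [Q ( )]] }] [P [Q { }]]] >]]

P
Q
< P >
< Q P >
< { P } P >
< { Q } P >
< { ( ) } P >
< { ( ) } Q >
< { ( ) } { } >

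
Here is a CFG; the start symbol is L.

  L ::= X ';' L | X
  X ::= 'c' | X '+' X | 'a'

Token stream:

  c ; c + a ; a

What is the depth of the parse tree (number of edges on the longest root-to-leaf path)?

[L [X c] ; [L [X [X c] + [X a]] ; [L [X a]]]]

4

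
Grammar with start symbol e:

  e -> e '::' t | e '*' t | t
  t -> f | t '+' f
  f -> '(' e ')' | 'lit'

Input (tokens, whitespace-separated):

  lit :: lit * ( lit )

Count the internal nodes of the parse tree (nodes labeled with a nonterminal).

12

[e [e [e [t [f lit]]] :: [t [f lit]]] * [t [f ( [e [t [f lit]]] )]]]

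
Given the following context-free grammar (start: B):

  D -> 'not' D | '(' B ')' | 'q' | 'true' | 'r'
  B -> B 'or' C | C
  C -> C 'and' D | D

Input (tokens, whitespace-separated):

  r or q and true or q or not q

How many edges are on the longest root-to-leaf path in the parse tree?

[B [B [B [B [C [D r]]] or [C [C [D q]] and [D true]]] or [C [D q]]] or [C [D not [D q]]]]

6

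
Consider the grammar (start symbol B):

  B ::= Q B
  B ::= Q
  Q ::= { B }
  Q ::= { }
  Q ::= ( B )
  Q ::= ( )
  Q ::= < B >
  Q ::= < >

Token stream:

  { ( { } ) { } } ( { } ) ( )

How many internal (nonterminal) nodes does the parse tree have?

14

[B [Q { [B [Q ( [B [Q { }]] )] [B [Q { }]]] }] [B [Q ( [B [Q { }]] )] [B [Q ( )]]]]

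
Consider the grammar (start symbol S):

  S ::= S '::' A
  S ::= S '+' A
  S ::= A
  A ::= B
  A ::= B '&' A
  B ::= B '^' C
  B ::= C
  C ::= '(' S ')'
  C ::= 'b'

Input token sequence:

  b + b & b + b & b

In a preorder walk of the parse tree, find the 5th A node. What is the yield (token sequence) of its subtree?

b

[S [S [S [A [B [C b]]]] + [A [B [C b]] & [A [B [C b]]]]] + [A [B [C b]] & [A [B [C b]]]]]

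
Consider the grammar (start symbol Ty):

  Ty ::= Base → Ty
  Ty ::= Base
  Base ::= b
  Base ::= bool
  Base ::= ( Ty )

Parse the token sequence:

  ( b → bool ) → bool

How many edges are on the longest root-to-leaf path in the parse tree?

5

[Ty [Base ( [Ty [Base b] → [Ty [Base bool]]] )] → [Ty [Base bool]]]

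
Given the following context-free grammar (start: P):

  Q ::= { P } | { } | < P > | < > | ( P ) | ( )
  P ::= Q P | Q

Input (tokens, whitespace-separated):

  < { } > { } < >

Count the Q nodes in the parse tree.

[P [Q < [P [Q { }]] >] [P [Q { }] [P [Q < >]]]]

4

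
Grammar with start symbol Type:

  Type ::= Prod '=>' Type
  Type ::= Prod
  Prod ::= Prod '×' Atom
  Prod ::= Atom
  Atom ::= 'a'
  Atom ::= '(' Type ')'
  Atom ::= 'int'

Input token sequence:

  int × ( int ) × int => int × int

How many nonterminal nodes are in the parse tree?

15

[Type [Prod [Prod [Prod [Atom int]] × [Atom ( [Type [Prod [Atom int]]] )]] × [Atom int]] => [Type [Prod [Prod [Atom int]] × [Atom int]]]]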